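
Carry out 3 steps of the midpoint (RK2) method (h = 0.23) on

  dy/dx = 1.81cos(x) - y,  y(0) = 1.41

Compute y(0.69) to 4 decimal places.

1.5257

Midpoint: k1 = f(x_n, y_n); k2 = f(x_n + h/2, y_n + (h/2)·k1); y_{n+1} = y_n + h·k2.
x=0.000000, y=1.410000:
  k1 = f(0.000000, 1.410000) = 0.400000
  k2 = f(0.115000, 1.456000) = 0.342045
  y ← 1.410000 + 0.23·0.342045 = 1.488670
x=0.230000, y=1.488670:
  k1 = f(0.230000, 1.488670) = 0.273666
  k2 = f(0.345000, 1.520142) = 0.183205
  y ← 1.488670 + 0.23·0.183205 = 1.530807
x=0.460000, y=1.530807:
  k1 = f(0.460000, 1.530807) = 0.091048
  k2 = f(0.575000, 1.541278) = -0.022340
  y ← 1.530807 + 0.23·(-0.022340) = 1.525669
y(0.69) ≈ 1.5257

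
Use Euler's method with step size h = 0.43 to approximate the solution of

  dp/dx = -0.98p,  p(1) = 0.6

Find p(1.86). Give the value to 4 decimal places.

0.2009

Euler: p_{n+1} = p_n + h·f(x_n, p_n).
x=1.000000, p=0.600000: f=-0.588000 → p ← 0.600000 + 0.43·(-0.588000) = 0.347160
x=1.430000, p=0.347160: f=-0.340217 → p ← 0.347160 + 0.43·(-0.340217) = 0.200867
p(1.86) ≈ 0.2009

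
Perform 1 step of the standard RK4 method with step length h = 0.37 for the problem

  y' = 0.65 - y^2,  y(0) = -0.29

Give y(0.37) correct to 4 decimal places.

-0.0630

RK4: k1 = f(x_n, y_n); k2 = f(x_n + h/2, y_n + (h/2)·k1); k3 = f(x_n + h/2, y_n + (h/2)·k2); k4 = f(x_n + h, y_n + h·k3); y_{n+1} = y_n + (h/6)·(k1 + 2k2 + 2k3 + k4).
x=0.000000, y=-0.290000:
  k1 = f(0.000000, -0.290000) = 0.565900
  k2 = f(0.185000, -0.185308) = 0.615661
  k3 = f(0.185000, -0.176103) = 0.618988
  k4 = f(0.370000, -0.060975) = 0.646282
  y ← -0.290000 + (0.37/6)·(k1 + 2k2 + 2k3 + k4) = -0.062975
y(0.37) ≈ -0.0630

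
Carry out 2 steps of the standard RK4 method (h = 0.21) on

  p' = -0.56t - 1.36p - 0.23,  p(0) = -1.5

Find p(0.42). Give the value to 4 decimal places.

-0.9621

RK4: k1 = f(t_n, p_n); k2 = f(t_n + h/2, p_n + (h/2)·k1); k3 = f(t_n + h/2, p_n + (h/2)·k2); k4 = f(t_n + h, p_n + h·k3); p_{n+1} = p_n + (h/6)·(k1 + 2k2 + 2k3 + k4).
t=0.000000, p=-1.500000:
  k1 = f(0.000000, -1.500000) = 1.810000
  k2 = f(0.105000, -1.309950) = 1.492732
  k3 = f(0.105000, -1.343263) = 1.538038
  k4 = f(0.210000, -1.177012) = 1.253136
  p ← -1.500000 + (0.21/6)·(k1 + 2k2 + 2k3 + k4) = -1.180636
t=0.210000, p=-1.180636:
  k1 = f(0.210000, -1.180636) = 1.258065
  k2 = f(0.315000, -1.048539) = 1.019614
  k3 = f(0.315000, -1.073577) = 1.053665
  k4 = f(0.420000, -0.959367) = 0.839539
  p ← -1.180636 + (0.21/6)·(k1 + 2k2 + 2k3 + k4) = -0.962091
p(0.42) ≈ -0.9621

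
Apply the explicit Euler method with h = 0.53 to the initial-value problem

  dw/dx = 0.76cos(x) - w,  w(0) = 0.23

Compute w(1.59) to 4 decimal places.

0.4731

Euler: w_{n+1} = w_n + h·f(x_n, w_n).
x=0.000000, w=0.230000: f=0.530000 → w ← 0.230000 + 0.53·0.530000 = 0.510900
x=0.530000, w=0.510900: f=0.144833 → w ← 0.510900 + 0.53·0.144833 = 0.587662
x=1.060000, w=0.587662: f=-0.216119 → w ← 0.587662 + 0.53·(-0.216119) = 0.473119
w(1.59) ≈ 0.4731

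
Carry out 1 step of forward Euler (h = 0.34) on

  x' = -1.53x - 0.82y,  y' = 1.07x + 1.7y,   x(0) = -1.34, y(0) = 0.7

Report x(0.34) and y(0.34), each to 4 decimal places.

Euler on (x,y): x_{n+1} = x_n + h·x', y_{n+1} = y_n + h·y'.
0.000000: (-1.340000, 0.700000); f=(1.476200, -0.243800) → (-0.838092, 0.617108)
(x(0.34), y(0.34)) ≈ (-0.8381, 0.6171)

-0.8381, 0.6171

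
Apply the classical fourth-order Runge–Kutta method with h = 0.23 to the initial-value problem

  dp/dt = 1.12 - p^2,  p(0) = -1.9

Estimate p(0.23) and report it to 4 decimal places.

-2.8785

RK4: k1 = f(t_n, p_n); k2 = f(t_n + h/2, p_n + (h/2)·k1); k3 = f(t_n + h/2, p_n + (h/2)·k2); k4 = f(t_n + h, p_n + h·k3); p_{n+1} = p_n + (h/6)·(k1 + 2k2 + 2k3 + k4).
t=0.000000, p=-1.900000:
  k1 = f(0.000000, -1.900000) = -2.490000
  k2 = f(0.115000, -2.186350) = -3.660126
  k3 = f(0.115000, -2.320915) = -4.266644
  k4 = f(0.230000, -2.881328) = -7.182052
  p ← -1.900000 + (0.23/6)·(k1 + 2k2 + 2k3 + k4) = -2.878481
p(0.23) ≈ -2.8785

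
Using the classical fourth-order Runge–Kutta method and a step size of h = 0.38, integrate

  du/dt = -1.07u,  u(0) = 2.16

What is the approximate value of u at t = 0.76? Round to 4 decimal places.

0.9581

RK4: k1 = f(t_n, u_n); k2 = f(t_n + h/2, u_n + (h/2)·k1); k3 = f(t_n + h/2, u_n + (h/2)·k2); k4 = f(t_n + h, u_n + h·k3); u_{n+1} = u_n + (h/6)·(k1 + 2k2 + 2k3 + k4).
t=0.000000, u=2.160000:
  k1 = f(0.000000, 2.160000) = -2.311200
  k2 = f(0.190000, 1.720872) = -1.841333
  k3 = f(0.190000, 1.810147) = -1.936857
  k4 = f(0.380000, 1.423994) = -1.523674
  u ← 2.160000 + (0.38/6)·(k1 + 2k2 + 2k3 + k4) = 1.438554
t=0.380000, u=1.438554:
  k1 = f(0.380000, 1.438554) = -1.539253
  k2 = f(0.570000, 1.146096) = -1.226323
  k3 = f(0.570000, 1.205553) = -1.289941
  k4 = f(0.760000, 0.948376) = -1.014763
  u ← 1.438554 + (0.38/6)·(k1 + 2k2 + 2k3 + k4) = 0.958073
u(0.76) ≈ 0.9581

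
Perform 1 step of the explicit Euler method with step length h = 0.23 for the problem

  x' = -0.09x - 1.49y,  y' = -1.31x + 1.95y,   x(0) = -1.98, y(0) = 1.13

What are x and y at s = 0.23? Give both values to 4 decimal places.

-2.3263, 2.2334

Euler on (x,y): x_{n+1} = x_n + h·x', y_{n+1} = y_n + h·y'.
0.000000: (-1.980000, 1.130000); f=(-1.505500, 4.797300) → (-2.326265, 2.233379)
(x(0.23), y(0.23)) ≈ (-2.3263, 2.2334)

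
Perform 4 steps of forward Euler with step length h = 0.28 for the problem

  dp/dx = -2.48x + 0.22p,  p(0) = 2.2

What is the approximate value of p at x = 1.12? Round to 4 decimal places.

1.5790

Euler: p_{n+1} = p_n + h·f(x_n, p_n).
x=0.000000, p=2.200000: f=0.484000 → p ← 2.200000 + 0.28·0.484000 = 2.335520
x=0.280000, p=2.335520: f=-0.180586 → p ← 2.335520 + 0.28·(-0.180586) = 2.284956
x=0.560000, p=2.284956: f=-0.886110 → p ← 2.284956 + 0.28·(-0.886110) = 2.036845
x=0.840000, p=2.036845: f=-1.635094 → p ← 2.036845 + 0.28·(-1.635094) = 1.579019
p(1.12) ≈ 1.5790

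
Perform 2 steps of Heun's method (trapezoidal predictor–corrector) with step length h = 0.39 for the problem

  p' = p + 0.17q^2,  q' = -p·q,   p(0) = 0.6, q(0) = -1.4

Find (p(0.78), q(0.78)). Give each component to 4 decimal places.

Heun on (p,q): k1 = f(x_n, state_n); k2 = f(x_n + h, state_n + h·k1); state_{n+1} = state_n + (h/2)·(k1 + k2).
0.000000: (0.600000, -1.400000)
  k1 = (0.933200, 0.840000)
  predictor → (0.963948, -1.072400)
  k2 = (1.159455, 1.033738)
  → (1.008068, -1.034621)
0.390000: (1.008068, -1.034621)
  k1 = (1.190043, 1.042968)
  predictor → (1.472184, -0.627864)
  k2 = (1.539201, 0.924331)
  → (1.540270, -0.650998)
(p(0.78), q(0.78)) ≈ (1.5403, -0.6510)

1.5403, -0.6510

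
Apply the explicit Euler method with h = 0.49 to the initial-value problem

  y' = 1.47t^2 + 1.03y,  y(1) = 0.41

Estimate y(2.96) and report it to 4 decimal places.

16.8199

Euler: y_{n+1} = y_n + h·f(t_n, y_n).
t=1.000000, y=0.410000: f=1.892300 → y ← 0.410000 + 0.49·1.892300 = 1.337227
t=1.490000, y=1.337227: f=4.640891 → y ← 1.337227 + 0.49·4.640891 = 3.611263
t=1.980000, y=3.611263: f=9.482589 → y ← 3.611263 + 0.49·9.482589 = 8.257732
t=2.470000, y=8.257732: f=17.473787 → y ← 8.257732 + 0.49·17.473787 = 16.819888
y(2.96) ≈ 16.8199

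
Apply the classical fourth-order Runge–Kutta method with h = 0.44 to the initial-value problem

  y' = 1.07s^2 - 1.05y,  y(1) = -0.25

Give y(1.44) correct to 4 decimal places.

RK4: k1 = f(s_n, y_n); k2 = f(s_n + h/2, y_n + (h/2)·k1); k3 = f(s_n + h/2, y_n + (h/2)·k2); k4 = f(s_n + h, y_n + h·k3); y_{n+1} = y_n + (h/6)·(k1 + 2k2 + 2k3 + k4).
s=1.000000, y=-0.250000:
  k1 = f(1.000000, -0.250000) = 1.332500
  k2 = f(1.220000, 0.043150) = 1.547281
  k3 = f(1.220000, 0.090402) = 1.497666
  k4 = f(1.440000, 0.408973) = 1.789330
  y ← -0.250000 + (0.44/6)·(k1 + 2k2 + 2k3 + k4) = 0.425526
y(1.44) ≈ 0.4255

0.4255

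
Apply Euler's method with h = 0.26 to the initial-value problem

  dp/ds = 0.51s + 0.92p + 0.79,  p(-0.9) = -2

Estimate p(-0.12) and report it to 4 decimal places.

Euler: p_{n+1} = p_n + h·f(s_n, p_n).
s=-0.900000, p=-2.000000: f=-1.509000 → p ← -2.000000 + 0.26·(-1.509000) = -2.392340
s=-0.640000, p=-2.392340: f=-1.737353 → p ← -2.392340 + 0.26·(-1.737353) = -2.844052
s=-0.380000, p=-2.844052: f=-2.020328 → p ← -2.844052 + 0.26·(-2.020328) = -3.369337
p(-0.12) ≈ -3.3693

-3.3693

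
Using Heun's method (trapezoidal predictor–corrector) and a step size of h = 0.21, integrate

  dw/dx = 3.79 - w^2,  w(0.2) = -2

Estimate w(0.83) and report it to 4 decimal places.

Heun: k1 = f(x_n, w_n); k2 = f(x_n + h, w_n + h·k1); w_{n+1} = w_n + (h/2)·(k1 + k2).
x=0.200000, w=-2.000000:
  k1 = f(0.200000, -2.000000) = -0.210000
  k2 = f(0.410000, -2.044100) = -0.388345
  w ← -2.000000 + (0.21/2)·(-0.210000 + (-0.388345)) = -2.062826
x=0.410000, w=-2.062826:
  k1 = f(0.410000, -2.062826) = -0.465252
  k2 = f(0.620000, -2.160529) = -0.877886
  w ← -2.062826 + (0.21/2)·(-0.465252 + (-0.877886)) = -2.203856
x=0.620000, w=-2.203856:
  k1 = f(0.620000, -2.203856) = -1.066980
  k2 = f(0.830000, -2.427921) = -2.104803
  w ← -2.203856 + (0.21/2)·(-1.066980 + (-2.104803)) = -2.536893
w(0.83) ≈ -2.5369

-2.5369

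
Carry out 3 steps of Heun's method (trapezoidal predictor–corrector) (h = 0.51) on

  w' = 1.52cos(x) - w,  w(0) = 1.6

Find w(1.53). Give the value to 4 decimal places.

Heun: k1 = f(x_n, w_n); k2 = f(x_n + h, w_n + h·k1); w_{n+1} = w_n + (h/2)·(k1 + k2).
x=0.000000, w=1.600000:
  k1 = f(0.000000, 1.600000) = -0.080000
  k2 = f(0.510000, 1.559200) = -0.232628
  w ← 1.600000 + (0.51/2)·(-0.080000 + (-0.232628)) = 1.520280
x=0.510000, w=1.520280:
  k1 = f(0.510000, 1.520280) = -0.193708
  k2 = f(1.020000, 1.421489) = -0.625972
  w ← 1.520280 + (0.51/2)·(-0.193708 + (-0.625972)) = 1.311261
x=1.020000, w=1.311261:
  k1 = f(1.020000, 1.311261) = -0.515745
  k2 = f(1.530000, 1.048231) = -0.986238
  w ← 1.311261 + (0.51/2)·(-0.515745 + (-0.986238)) = 0.928256
w(1.53) ≈ 0.9283

0.9283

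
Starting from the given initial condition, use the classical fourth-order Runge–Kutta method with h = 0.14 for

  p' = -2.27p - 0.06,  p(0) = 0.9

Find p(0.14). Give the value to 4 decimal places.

RK4: k1 = f(t_n, p_n); k2 = f(t_n + h/2, p_n + (h/2)·k1); k3 = f(t_n + h/2, p_n + (h/2)·k2); k4 = f(t_n + h, p_n + h·k3); p_{n+1} = p_n + (h/6)·(k1 + 2k2 + 2k3 + k4).
t=0.000000, p=0.900000:
  k1 = f(0.000000, 0.900000) = -2.103000
  k2 = f(0.070000, 0.752790) = -1.768833
  k3 = f(0.070000, 0.776182) = -1.821932
  k4 = f(0.140000, 0.644929) = -1.523990
  p ← 0.900000 + (0.14/6)·(k1 + 2k2 + 2k3 + k4) = 0.647801
p(0.14) ≈ 0.6478

0.6478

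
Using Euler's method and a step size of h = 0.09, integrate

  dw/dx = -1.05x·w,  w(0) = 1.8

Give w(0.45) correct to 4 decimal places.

1.6514

Euler: w_{n+1} = w_n + h·f(x_n, w_n).
x=0.000000, w=1.800000: f=0.000000 → w ← 1.800000 + 0.09·0.000000 = 1.800000
x=0.090000, w=1.800000: f=-0.170100 → w ← 1.800000 + 0.09·(-0.170100) = 1.784691
x=0.180000, w=1.784691: f=-0.337307 → w ← 1.784691 + 0.09·(-0.337307) = 1.754333
x=0.270000, w=1.754333: f=-0.497354 → w ← 1.754333 + 0.09·(-0.497354) = 1.709572
x=0.360000, w=1.709572: f=-0.646218 → w ← 1.709572 + 0.09·(-0.646218) = 1.651412
w(0.45) ≈ 1.6514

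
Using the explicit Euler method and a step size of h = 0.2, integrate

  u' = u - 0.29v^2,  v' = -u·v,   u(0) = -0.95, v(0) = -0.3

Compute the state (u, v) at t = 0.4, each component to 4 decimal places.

Euler on (u,v): u_{n+1} = u_n + h·u', v_{n+1} = v_n + h·v'.
0.000000: (-0.950000, -0.300000); f=(-0.976100, -0.285000) → (-1.145220, -0.357000)
0.200000: (-1.145220, -0.357000); f=(-1.182180, -0.408844) → (-1.381656, -0.438769)
(u(0.4), v(0.4)) ≈ (-1.3817, -0.4388)

-1.3817, -0.4388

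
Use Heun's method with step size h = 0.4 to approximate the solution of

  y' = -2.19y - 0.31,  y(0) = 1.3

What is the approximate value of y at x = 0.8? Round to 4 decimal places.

0.2300

Heun: k1 = f(x_n, y_n); k2 = f(x_n + h, y_n + h·k1); y_{n+1} = y_n + (h/2)·(k1 + k2).
x=0.000000, y=1.300000:
  k1 = f(0.000000, 1.300000) = -3.157000
  k2 = f(0.400000, 0.037200) = -0.391468
  y ← 1.300000 + (0.4/2)·(-3.157000 + (-0.391468)) = 0.590306
x=0.400000, y=0.590306:
  k1 = f(0.400000, 0.590306) = -1.602771
  k2 = f(0.800000, -0.050802) = -0.198744
  y ← 0.590306 + (0.4/2)·(-1.602771 + (-0.198744)) = 0.230003
y(0.8) ≈ 0.2300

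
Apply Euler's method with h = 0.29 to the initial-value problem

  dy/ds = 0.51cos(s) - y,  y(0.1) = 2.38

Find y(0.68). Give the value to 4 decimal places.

1.4410

Euler: y_{n+1} = y_n + h·f(s_n, y_n).
s=0.100000, y=2.380000: f=-1.872548 → y ← 2.380000 + 0.29·(-1.872548) = 1.836961
s=0.390000, y=1.836961: f=-1.365257 → y ← 1.836961 + 0.29·(-1.365257) = 1.441036
y(0.68) ≈ 1.4410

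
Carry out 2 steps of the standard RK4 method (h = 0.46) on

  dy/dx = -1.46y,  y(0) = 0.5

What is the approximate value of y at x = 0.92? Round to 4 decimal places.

0.1310

RK4: k1 = f(x_n, y_n); k2 = f(x_n + h/2, y_n + (h/2)·k1); k3 = f(x_n + h/2, y_n + (h/2)·k2); k4 = f(x_n + h, y_n + h·k3); y_{n+1} = y_n + (h/6)·(k1 + 2k2 + 2k3 + k4).
x=0.000000, y=0.500000:
  k1 = f(0.000000, 0.500000) = -0.730000
  k2 = f(0.230000, 0.332100) = -0.484866
  k3 = f(0.230000, 0.388481) = -0.567182
  k4 = f(0.460000, 0.239096) = -0.349081
  y ← 0.500000 + (0.46/6)·(k1 + 2k2 + 2k3 + k4) = 0.255956
x=0.460000, y=0.255956:
  k1 = f(0.460000, 0.255956) = -0.373696
  k2 = f(0.690000, 0.170006) = -0.248209
  k3 = f(0.690000, 0.198868) = -0.290348
  k4 = f(0.920000, 0.122396) = -0.178699
  y ← 0.255956 + (0.46/6)·(k1 + 2k2 + 2k3 + k4) = 0.131027
y(0.92) ≈ 0.1310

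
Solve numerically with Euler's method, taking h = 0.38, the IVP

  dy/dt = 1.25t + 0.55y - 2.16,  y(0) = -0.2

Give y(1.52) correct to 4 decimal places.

-3.6489

Euler: y_{n+1} = y_n + h·f(t_n, y_n).
t=0.000000, y=-0.200000: f=-2.270000 → y ← -0.200000 + 0.38·(-2.270000) = -1.062600
t=0.380000, y=-1.062600: f=-2.269430 → y ← -1.062600 + 0.38·(-2.269430) = -1.924983
t=0.760000, y=-1.924983: f=-2.268741 → y ← -1.924983 + 0.38·(-2.268741) = -2.787105
t=1.140000, y=-2.787105: f=-2.267908 → y ← -2.787105 + 0.38·(-2.267908) = -3.648910
y(1.52) ≈ -3.6489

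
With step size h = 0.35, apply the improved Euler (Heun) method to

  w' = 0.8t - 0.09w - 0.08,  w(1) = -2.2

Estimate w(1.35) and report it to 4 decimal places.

Heun: k1 = f(t_n, w_n); k2 = f(t_n + h, w_n + h·k1); w_{n+1} = w_n + (h/2)·(k1 + k2).
t=1.000000, w=-2.200000:
  k1 = f(1.000000, -2.200000) = 0.918000
  k2 = f(1.350000, -1.878700) = 1.169083
  w ← -2.200000 + (0.35/2)·(0.918000 + 1.169083) = -1.834760
w(1.35) ≈ -1.8348

-1.8348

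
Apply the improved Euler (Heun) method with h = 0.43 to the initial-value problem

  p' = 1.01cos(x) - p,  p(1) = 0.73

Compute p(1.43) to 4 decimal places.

Heun: k1 = f(x_n, p_n); k2 = f(x_n + h, p_n + h·k1); p_{n+1} = p_n + (h/2)·(k1 + k2).
x=1.000000, p=0.730000:
  k1 = f(1.000000, 0.730000) = -0.184295
  k2 = f(1.430000, 0.650753) = -0.509018
  p ← 0.730000 + (0.43/2)·(-0.184295 + (-0.509018)) = 0.580938
p(1.43) ≈ 0.5809

0.5809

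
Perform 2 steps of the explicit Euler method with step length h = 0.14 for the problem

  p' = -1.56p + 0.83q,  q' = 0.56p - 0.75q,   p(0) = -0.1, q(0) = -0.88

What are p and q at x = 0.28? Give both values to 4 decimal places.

-0.2334, -0.7261

Euler on (p,q): p_{n+1} = p_n + h·p', q_{n+1} = q_n + h·q'.
0.000000: (-0.100000, -0.880000); f=(-0.574400, 0.604000) → (-0.180416, -0.795440)
0.140000: (-0.180416, -0.795440); f=(-0.378766, 0.495547) → (-0.233443, -0.726063)
(p(0.28), q(0.28)) ≈ (-0.2334, -0.7261)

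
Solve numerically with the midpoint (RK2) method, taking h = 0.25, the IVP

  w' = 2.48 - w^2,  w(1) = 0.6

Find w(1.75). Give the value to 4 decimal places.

1.4241

Midpoint: k1 = f(x_n, w_n); k2 = f(x_n + h/2, w_n + (h/2)·k1); w_{n+1} = w_n + h·k2.
x=1.000000, w=0.600000:
  k1 = f(1.000000, 0.600000) = 2.120000
  k2 = f(1.125000, 0.865000) = 1.731775
  w ← 0.600000 + 0.25·1.731775 = 1.032944
x=1.250000, w=1.032944:
  k1 = f(1.250000, 1.032944) = 1.413027
  k2 = f(1.375000, 1.209572) = 1.016935
  w ← 1.032944 + 0.25·1.016935 = 1.287178
x=1.500000, w=1.287178:
  k1 = f(1.500000, 1.287178) = 0.823174
  k2 = f(1.625000, 1.390074) = 0.547693
  w ← 1.287178 + 0.25·0.547693 = 1.424101
w(1.75) ≈ 1.4241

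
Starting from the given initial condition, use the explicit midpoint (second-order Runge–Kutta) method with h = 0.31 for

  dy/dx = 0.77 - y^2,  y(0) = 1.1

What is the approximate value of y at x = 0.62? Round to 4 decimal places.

Midpoint: k1 = f(x_n, y_n); k2 = f(x_n + h/2, y_n + (h/2)·k1); y_{n+1} = y_n + h·k2.
x=0.000000, y=1.100000:
  k1 = f(0.000000, 1.100000) = -0.440000
  k2 = f(0.155000, 1.031800) = -0.294611
  y ← 1.100000 + 0.31·(-0.294611) = 1.008671
x=0.310000, y=1.008671:
  k1 = f(0.310000, 1.008671) = -0.247416
  k2 = f(0.465000, 0.970321) = -0.171523
  y ← 1.008671 + 0.31·(-0.171523) = 0.955498
y(0.62) ≈ 0.9555

0.9555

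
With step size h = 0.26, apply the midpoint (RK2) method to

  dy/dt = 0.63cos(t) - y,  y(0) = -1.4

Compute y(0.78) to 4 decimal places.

-0.3509

Midpoint: k1 = f(t_n, y_n); k2 = f(t_n + h/2, y_n + (h/2)·k1); y_{n+1} = y_n + h·k2.
t=0.000000, y=-1.400000:
  k1 = f(0.000000, -1.400000) = 2.030000
  k2 = f(0.130000, -1.136100) = 1.760784
  y ← -1.400000 + 0.26·1.760784 = -0.942196
t=0.260000, y=-0.942196:
  k1 = f(0.260000, -0.942196) = 1.551022
  k2 = f(0.390000, -0.740563) = 1.323256
  y ← -0.942196 + 0.26·1.323256 = -0.598150
t=0.520000, y=-0.598150:
  k1 = f(0.520000, -0.598150) = 1.144876
  k2 = f(0.650000, -0.449316) = 0.950849
  y ← -0.598150 + 0.26·0.950849 = -0.350929
y(0.78) ≈ -0.3509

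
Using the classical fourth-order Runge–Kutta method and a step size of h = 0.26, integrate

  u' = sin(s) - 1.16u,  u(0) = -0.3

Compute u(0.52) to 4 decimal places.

-0.0551

RK4: k1 = f(s_n, u_n); k2 = f(s_n + h/2, u_n + (h/2)·k1); k3 = f(s_n + h/2, u_n + (h/2)·k2); k4 = f(s_n + h, u_n + h·k3); u_{n+1} = u_n + (h/6)·(k1 + 2k2 + 2k3 + k4).
s=0.000000, u=-0.300000:
  k1 = f(0.000000, -0.300000) = 0.348000
  k2 = f(0.130000, -0.254760) = 0.425156
  k3 = f(0.130000, -0.244730) = 0.413521
  k4 = f(0.260000, -0.192485) = 0.480363
  u ← -0.300000 + (0.26/6)·(k1 + 2k2 + 2k3 + k4) = -0.191419
s=0.260000, u=-0.191419:
  k1 = f(0.260000, -0.191419) = 0.479127
  k2 = f(0.390000, -0.129133) = 0.529982
  k3 = f(0.390000, -0.122521) = 0.522313
  k4 = f(0.520000, -0.055618) = 0.561397
  u ← -0.191419 + (0.26/6)·(k1 + 2k2 + 2k3 + k4) = -0.055131
u(0.52) ≈ -0.0551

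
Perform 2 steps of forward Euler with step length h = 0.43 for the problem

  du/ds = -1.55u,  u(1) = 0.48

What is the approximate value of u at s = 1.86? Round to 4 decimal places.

Euler: u_{n+1} = u_n + h·f(s_n, u_n).
s=1.000000, u=0.480000: f=-0.744000 → u ← 0.480000 + 0.43·(-0.744000) = 0.160080
s=1.430000, u=0.160080: f=-0.248124 → u ← 0.160080 + 0.43·(-0.248124) = 0.053387
u(1.86) ≈ 0.0534

0.0534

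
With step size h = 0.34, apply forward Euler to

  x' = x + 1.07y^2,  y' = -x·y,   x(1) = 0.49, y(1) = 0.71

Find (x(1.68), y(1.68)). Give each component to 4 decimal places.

1.2530, 0.4227

Euler on (x,y): x_{n+1} = x_n + h·x', y_{n+1} = y_n + h·y'.
1.000000: (0.490000, 0.710000); f=(1.029387, -0.347900) → (0.839992, 0.591714)
1.340000: (0.839992, 0.591714); f=(1.214626, -0.497035) → (1.252964, 0.422722)
(x(1.68), y(1.68)) ≈ (1.2530, 0.4227)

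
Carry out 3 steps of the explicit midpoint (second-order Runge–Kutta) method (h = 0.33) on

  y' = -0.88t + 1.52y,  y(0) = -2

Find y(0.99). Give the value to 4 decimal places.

Midpoint: k1 = f(t_n, y_n); k2 = f(t_n + h/2, y_n + (h/2)·k1); y_{n+1} = y_n + h·k2.
t=0.000000, y=-2.000000:
  k1 = f(0.000000, -2.000000) = -3.040000
  k2 = f(0.165000, -2.501600) = -3.947632
  y ← -2.000000 + 0.33·(-3.947632) = -3.302719
t=0.330000, y=-3.302719:
  k1 = f(0.330000, -3.302719) = -5.310532
  k2 = f(0.495000, -4.178956) = -6.787614
  y ← -3.302719 + 0.33·(-6.787614) = -5.542631
t=0.660000, y=-5.542631:
  k1 = f(0.660000, -5.542631) = -9.005599
  k2 = f(0.825000, -7.028555) = -11.409404
  y ← -5.542631 + 0.33·(-11.409404) = -9.307734
y(0.99) ≈ -9.3077

-9.3077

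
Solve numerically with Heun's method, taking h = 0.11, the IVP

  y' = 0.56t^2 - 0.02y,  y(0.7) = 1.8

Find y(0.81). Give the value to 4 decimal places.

Heun: k1 = f(t_n, y_n); k2 = f(t_n + h, y_n + h·k1); y_{n+1} = y_n + (h/2)·(k1 + k2).
t=0.700000, y=1.800000:
  k1 = f(0.700000, 1.800000) = 0.238400
  k2 = f(0.810000, 1.826224) = 0.330892
  y ← 1.800000 + (0.11/2)·(0.238400 + 0.330892) = 1.831311
y(0.81) ≈ 1.8313

1.8313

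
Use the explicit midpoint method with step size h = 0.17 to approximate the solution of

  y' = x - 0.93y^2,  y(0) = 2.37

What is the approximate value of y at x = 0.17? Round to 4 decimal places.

Midpoint: k1 = f(x_n, y_n); k2 = f(x_n + h/2, y_n + (h/2)·k1); y_{n+1} = y_n + h·k2.
x=0.000000, y=2.370000:
  k1 = f(0.000000, 2.370000) = -5.223717
  k2 = f(0.085000, 1.925984) = -3.364756
  y ← 2.370000 + 0.17·(-3.364756) = 1.797992
y(0.17) ≈ 1.7980

1.7980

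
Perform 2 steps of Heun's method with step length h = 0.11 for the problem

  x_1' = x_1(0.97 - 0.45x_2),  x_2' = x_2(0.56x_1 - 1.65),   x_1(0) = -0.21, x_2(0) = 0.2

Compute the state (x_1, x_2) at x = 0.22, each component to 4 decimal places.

Heun on (x_1,x_2): k1 = f(x_n, state_n); k2 = f(x_n + h, state_n + h·k1); state_{n+1} = state_n + (h/2)·(k1 + k2).
0.000000: (-0.210000, 0.200000)
  k1 = (-0.184800, -0.353520)
  predictor → (-0.230328, 0.161113)
  k2 = (-0.206719, -0.286617)
  → (-0.231534, 0.164792)
0.110000: (-0.231534, 0.164792)
  k1 = (-0.207418, -0.293274)
  predictor → (-0.254350, 0.132532)
  k2 = (-0.231550, -0.237556)
  → (-0.255677, 0.135597)
(x_1(0.22), x_2(0.22)) ≈ (-0.2557, 0.1356)

-0.2557, 0.1356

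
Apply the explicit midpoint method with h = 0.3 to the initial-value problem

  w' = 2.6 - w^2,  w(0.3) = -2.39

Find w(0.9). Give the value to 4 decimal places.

Midpoint: k1 = f(s_n, w_n); k2 = f(s_n + h/2, w_n + (h/2)·k1); w_{n+1} = w_n + h·k2.
s=0.300000, w=-2.390000:
  k1 = f(0.300000, -2.390000) = -3.112100
  k2 = f(0.450000, -2.856815) = -5.561392
  w ← -2.390000 + 0.3·(-5.561392) = -4.058418
s=0.600000, w=-4.058418:
  k1 = f(0.600000, -4.058418) = -13.870753
  k2 = f(0.750000, -6.139031) = -35.087696
  w ← -4.058418 + 0.3·(-35.087696) = -14.584727
w(0.9) ≈ -14.5847

-14.5847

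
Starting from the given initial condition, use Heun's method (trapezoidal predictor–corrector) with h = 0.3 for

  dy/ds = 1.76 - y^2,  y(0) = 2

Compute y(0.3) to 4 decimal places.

1.6635

Heun: k1 = f(s_n, y_n); k2 = f(s_n + h, y_n + h·k1); y_{n+1} = y_n + (h/2)·(k1 + k2).
s=0.000000, y=2.000000:
  k1 = f(0.000000, 2.000000) = -2.240000
  k2 = f(0.300000, 1.328000) = -0.003584
  y ← 2.000000 + (0.3/2)·(-2.240000 + (-0.003584)) = 1.663462
y(0.3) ≈ 1.6635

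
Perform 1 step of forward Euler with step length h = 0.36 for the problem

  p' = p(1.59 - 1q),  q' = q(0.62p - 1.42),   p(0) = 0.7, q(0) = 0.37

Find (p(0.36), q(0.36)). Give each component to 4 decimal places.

Euler on (p,q): p_{n+1} = p_n + h·p', q_{n+1} = q_n + h·q'.
0.000000: (0.700000, 0.370000); f=(0.854000, -0.364820) → (1.007440, 0.238665)
(p(0.36), q(0.36)) ≈ (1.0074, 0.2387)

1.0074, 0.2387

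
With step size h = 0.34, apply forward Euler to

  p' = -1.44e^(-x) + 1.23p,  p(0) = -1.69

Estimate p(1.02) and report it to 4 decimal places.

Euler: p_{n+1} = p_n + h·f(x_n, p_n).
x=0.000000, p=-1.690000: f=-3.518700 → p ← -1.690000 + 0.34·(-3.518700) = -2.886358
x=0.340000, p=-2.886358: f=-4.575170 → p ← -2.886358 + 0.34·(-4.575170) = -4.441916
x=0.680000, p=-4.441916: f=-6.193085 → p ← -4.441916 + 0.34·(-6.193085) = -6.547564
p(1.02) ≈ -6.5476

-6.5476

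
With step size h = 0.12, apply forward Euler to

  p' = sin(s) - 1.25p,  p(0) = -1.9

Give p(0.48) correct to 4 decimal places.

Euler: p_{n+1} = p_n + h·f(s_n, p_n).
s=0.000000, p=-1.900000: f=2.375000 → p ← -1.900000 + 0.12·2.375000 = -1.615000
s=0.120000, p=-1.615000: f=2.138462 → p ← -1.615000 + 0.12·2.138462 = -1.358385
s=0.240000, p=-1.358385: f=1.935683 → p ← -1.358385 + 0.12·1.935683 = -1.126103
s=0.360000, p=-1.126103: f=1.759902 → p ← -1.126103 + 0.12·1.759902 = -0.914914
p(0.48) ≈ -0.9149

-0.9149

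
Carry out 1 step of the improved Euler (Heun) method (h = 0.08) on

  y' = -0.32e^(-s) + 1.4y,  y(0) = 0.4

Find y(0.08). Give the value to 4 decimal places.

0.4213

Heun: k1 = f(s_n, y_n); k2 = f(s_n + h, y_n + h·k1); y_{n+1} = y_n + (h/2)·(k1 + k2).
s=0.000000, y=0.400000:
  k1 = f(0.000000, 0.400000) = 0.240000
  k2 = f(0.080000, 0.419200) = 0.291483
  y ← 0.400000 + (0.08/2)·(0.240000 + 0.291483) = 0.421259
y(0.08) ≈ 0.4213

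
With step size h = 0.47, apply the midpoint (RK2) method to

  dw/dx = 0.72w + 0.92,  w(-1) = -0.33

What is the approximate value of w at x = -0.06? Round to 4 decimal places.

Midpoint: k1 = f(x_n, w_n); k2 = f(x_n + h/2, w_n + (h/2)·k1); w_{n+1} = w_n + h·k2.
x=-1.000000, w=-0.330000:
  k1 = f(-1.000000, -0.330000) = 0.682400
  k2 = f(-0.765000, -0.169636) = 0.797862
  w ← -0.330000 + 0.47·0.797862 = 0.044995
x=-0.530000, w=0.044995:
  k1 = f(-0.530000, 0.044995) = 0.952397
  k2 = f(-0.295000, 0.268808) = 1.113542
  w ← 0.044995 + 0.47·1.113542 = 0.568360
w(-0.06) ≈ 0.5684

0.5684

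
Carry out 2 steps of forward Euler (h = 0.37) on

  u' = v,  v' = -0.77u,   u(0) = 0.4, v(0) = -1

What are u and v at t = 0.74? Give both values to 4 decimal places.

-0.3822, -1.1225

Euler on (u,v): u_{n+1} = u_n + h·u', v_{n+1} = v_n + h·v'.
0.000000: (0.400000, -1.000000); f=(-1.000000, -0.308000) → (0.030000, -1.113960)
0.370000: (0.030000, -1.113960); f=(-1.113960, -0.023100) → (-0.382165, -1.122507)
(u(0.74), v(0.74)) ≈ (-0.3822, -1.1225)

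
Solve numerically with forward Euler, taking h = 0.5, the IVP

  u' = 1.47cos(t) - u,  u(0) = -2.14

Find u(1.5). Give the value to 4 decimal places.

0.6359

Euler: u_{n+1} = u_n + h·f(t_n, u_n).
t=0.000000, u=-2.140000: f=3.610000 → u ← -2.140000 + 0.5·3.610000 = -0.335000
t=0.500000, u=-0.335000: f=1.625046 → u ← -0.335000 + 0.5·1.625046 = 0.477523
t=1.000000, u=0.477523: f=0.316721 → u ← 0.477523 + 0.5·0.316721 = 0.635884
u(1.5) ≈ 0.6359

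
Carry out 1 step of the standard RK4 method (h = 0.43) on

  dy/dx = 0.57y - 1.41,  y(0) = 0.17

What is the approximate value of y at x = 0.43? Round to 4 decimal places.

RK4: k1 = f(x_n, y_n); k2 = f(x_n + h/2, y_n + (h/2)·k1); k3 = f(x_n + h/2, y_n + (h/2)·k2); k4 = f(x_n + h, y_n + h·k3); y_{n+1} = y_n + (h/6)·(k1 + 2k2 + 2k3 + k4).
x=0.000000, y=0.170000:
  k1 = f(0.000000, 0.170000) = -1.313100
  k2 = f(0.215000, -0.112316) = -1.474020
  k3 = f(0.215000, -0.146914) = -1.493741
  k4 = f(0.430000, -0.472309) = -1.679216
  y ← 0.170000 + (0.43/6)·(k1 + 2k2 + 2k3 + k4) = -0.469828
y(0.43) ≈ -0.4698

-0.4698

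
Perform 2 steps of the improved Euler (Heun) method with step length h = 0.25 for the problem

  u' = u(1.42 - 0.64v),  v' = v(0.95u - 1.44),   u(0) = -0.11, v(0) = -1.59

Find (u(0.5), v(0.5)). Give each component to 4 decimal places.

Heun on (u,v): k1 = f(x_n, state_n); k2 = f(x_n + h, state_n + h·k1); state_{n+1} = state_n + (h/2)·(k1 + k2).
0.000000: (-0.110000, -1.590000)
  k1 = (-0.268136, 2.455755)
  predictor → (-0.177034, -0.976061)
  k2 = (-0.361978, 1.569684)
  → (-0.188764, -1.086820)
0.250000: (-0.188764, -1.086820)
  k1 = (-0.399343, 1.759916)
  predictor → (-0.288600, -0.646841)
  k2 = (-0.529286, 1.108796)
  → (-0.304843, -0.728231)
(u(0.5), v(0.5)) ≈ (-0.3048, -0.7282)

-0.3048, -0.7282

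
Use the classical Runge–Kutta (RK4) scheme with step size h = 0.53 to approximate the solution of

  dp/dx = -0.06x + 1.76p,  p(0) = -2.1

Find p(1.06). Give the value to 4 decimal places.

-13.5606

RK4: k1 = f(x_n, p_n); k2 = f(x_n + h/2, p_n + (h/2)·k1); k3 = f(x_n + h/2, p_n + (h/2)·k2); k4 = f(x_n + h, p_n + h·k3); p_{n+1} = p_n + (h/6)·(k1 + 2k2 + 2k3 + k4).
x=0.000000, p=-2.100000:
  k1 = f(0.000000, -2.100000) = -3.696000
  k2 = f(0.265000, -3.079440) = -5.435714
  k3 = f(0.265000, -3.540464) = -6.247117
  k4 = f(0.530000, -5.410972) = -9.555111
  p ← -2.100000 + (0.53/6)·(k1 + 2k2 + 2k3 + k4) = -5.334482
x=0.530000, p=-5.334482:
  k1 = f(0.530000, -5.334482) = -9.420488
  k2 = f(0.795000, -7.830911) = -13.830103
  k3 = f(0.795000, -8.999459) = -15.886748
  k4 = f(1.060000, -13.754458) = -24.271446
  p ← -5.334482 + (0.53/6)·(k1 + 2k2 + 2k3 + k4) = -13.560580
p(1.06) ≈ -13.5606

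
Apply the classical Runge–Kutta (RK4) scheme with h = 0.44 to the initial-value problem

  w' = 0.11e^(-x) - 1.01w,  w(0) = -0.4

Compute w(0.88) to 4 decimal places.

RK4: k1 = f(x_n, w_n); k2 = f(x_n + h/2, w_n + (h/2)·k1); k3 = f(x_n + h/2, w_n + (h/2)·k2); k4 = f(x_n + h, w_n + h·k3); w_{n+1} = w_n + (h/6)·(k1 + 2k2 + 2k3 + k4).
x=0.000000, w=-0.400000:
  k1 = f(0.000000, -0.400000) = 0.514000
  k2 = f(0.220000, -0.286920) = 0.378066
  k3 = f(0.220000, -0.316825) = 0.408271
  k4 = f(0.440000, -0.220361) = 0.293408
  w ← -0.400000 + (0.44/6)·(k1 + 2k2 + 2k3 + k4) = -0.225461
x=0.440000, w=-0.225461:
  k1 = f(0.440000, -0.225461) = 0.298559
  k2 = f(0.660000, -0.159778) = 0.218229
  k3 = f(0.660000, -0.177450) = 0.236078
  k4 = f(0.880000, -0.121586) = 0.168428
  w ← -0.225461 + (0.44/6)·(k1 + 2k2 + 2k3 + k4) = -0.124583
w(0.88) ≈ -0.1246

-0.1246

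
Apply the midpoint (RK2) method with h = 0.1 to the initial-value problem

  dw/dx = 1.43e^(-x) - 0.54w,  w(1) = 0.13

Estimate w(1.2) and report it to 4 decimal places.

0.2068

Midpoint: k1 = f(x_n, w_n); k2 = f(x_n + h/2, w_n + (h/2)·k1); w_{n+1} = w_n + h·k2.
x=1.000000, w=0.130000:
  k1 = f(1.000000, 0.130000) = 0.455868
  k2 = f(1.050000, 0.152793) = 0.417903
  w ← 0.130000 + 0.1·0.417903 = 0.171790
x=1.100000, w=0.171790:
  k1 = f(1.100000, 0.171790) = 0.383239
  k2 = f(1.150000, 0.190952) = 0.349676
  w ← 0.171790 + 0.1·0.349676 = 0.206758
w(1.2) ≈ 0.2068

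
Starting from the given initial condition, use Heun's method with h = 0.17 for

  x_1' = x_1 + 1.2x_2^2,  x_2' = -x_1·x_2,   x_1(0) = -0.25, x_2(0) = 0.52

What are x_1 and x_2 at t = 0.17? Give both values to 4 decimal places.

Heun on (x_1,x_2): k1 = f(t_n, state_n); k2 = f(t_n + h, state_n + h·k1); state_{n+1} = state_n + (h/2)·(k1 + k2).
0.000000: (-0.250000, 0.520000)
  k1 = (0.074480, 0.130000)
  predictor → (-0.237338, 0.542100)
  k2 = (0.115308, 0.128661)
  → (-0.233868, 0.541986)
(x_1(0.17), x_2(0.17)) ≈ (-0.2339, 0.5420)

-0.2339, 0.5420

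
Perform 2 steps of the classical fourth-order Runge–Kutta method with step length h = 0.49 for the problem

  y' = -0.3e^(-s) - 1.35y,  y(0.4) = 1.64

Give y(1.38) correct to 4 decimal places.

RK4: k1 = f(s_n, y_n); k2 = f(s_n + h/2, y_n + (h/2)·k1); k3 = f(s_n + h/2, y_n + (h/2)·k2); k4 = f(s_n + h, y_n + h·k3); y_{n+1} = y_n + (h/6)·(k1 + 2k2 + 2k3 + k4).
s=0.400000, y=1.640000:
  k1 = f(0.400000, 1.640000) = -2.415096
  k2 = f(0.645000, 1.048301) = -1.572606
  k3 = f(0.645000, 1.254712) = -1.851259
  k4 = f(0.890000, 0.732883) = -1.112589
  y ← 1.640000 + (0.49/6)·(k1 + 2k2 + 2k3 + k4) = 0.792674
s=0.890000, y=0.792674:
  k1 = f(0.890000, 0.792674) = -1.193307
  k2 = f(1.135000, 0.500314) = -0.771851
  k3 = f(1.135000, 0.603571) = -0.911247
  k4 = f(1.380000, 0.346163) = -0.542794
  y ← 0.792674 + (0.49/6)·(k1 + 2k2 + 2k3 + k4) = 0.375987
y(1.38) ≈ 0.3760

0.3760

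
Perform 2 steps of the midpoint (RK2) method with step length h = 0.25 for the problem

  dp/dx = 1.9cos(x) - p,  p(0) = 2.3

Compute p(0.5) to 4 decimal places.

Midpoint: k1 = f(x_n, p_n); k2 = f(x_n + h/2, p_n + (h/2)·k1); p_{n+1} = p_n + h·k2.
x=0.000000, p=2.300000:
  k1 = f(0.000000, 2.300000) = -0.400000
  k2 = f(0.125000, 2.250000) = -0.364824
  p ← 2.300000 + 0.25·(-0.364824) = 2.208794
x=0.250000, p=2.208794:
  k1 = f(0.250000, 2.208794) = -0.367860
  k2 = f(0.375000, 2.162811) = -0.394847
  p ← 2.208794 + 0.25·(-0.394847) = 2.110082
p(0.5) ≈ 2.1101

2.1101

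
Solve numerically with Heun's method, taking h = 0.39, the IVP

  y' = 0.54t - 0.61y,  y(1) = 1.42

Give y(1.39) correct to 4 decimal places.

1.3490

Heun: k1 = f(t_n, y_n); k2 = f(t_n + h, y_n + h·k1); y_{n+1} = y_n + (h/2)·(k1 + k2).
t=1.000000, y=1.420000:
  k1 = f(1.000000, 1.420000) = -0.326200
  k2 = f(1.390000, 1.292782) = -0.037997
  y ← 1.420000 + (0.39/2)·(-0.326200 + (-0.037997)) = 1.348982
y(1.39) ≈ 1.3490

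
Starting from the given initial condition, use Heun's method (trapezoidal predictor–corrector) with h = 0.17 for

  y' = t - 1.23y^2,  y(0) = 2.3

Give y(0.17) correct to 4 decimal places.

1.6124

Heun: k1 = f(t_n, y_n); k2 = f(t_n + h, y_n + h·k1); y_{n+1} = y_n + (h/2)·(k1 + k2).
t=0.000000, y=2.300000:
  k1 = f(0.000000, 2.300000) = -6.506700
  k2 = f(0.170000, 1.193861) = -1.583124
  y ← 2.300000 + (0.17/2)·(-6.506700 + (-1.583124)) = 1.612365
y(0.17) ≈ 1.6124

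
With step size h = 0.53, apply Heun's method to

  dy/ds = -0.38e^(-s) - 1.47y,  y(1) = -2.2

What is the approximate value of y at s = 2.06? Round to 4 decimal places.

Heun: k1 = f(s_n, y_n); k2 = f(s_n + h, y_n + h·k1); y_{n+1} = y_n + (h/2)·(k1 + k2).
s=1.000000, y=-2.200000:
  k1 = f(1.000000, -2.200000) = 3.094206
  k2 = f(1.530000, -0.560071) = 0.741021
  y ← -2.200000 + (0.53/2)·(3.094206 + 0.741021) = -1.183665
s=1.530000, y=-1.183665:
  k1 = f(1.530000, -1.183665) = 1.657704
  k2 = f(2.060000, -0.305082) = 0.400038
  y ← -1.183665 + (0.53/2)·(1.657704 + 0.400038) = -0.638363
y(2.06) ≈ -0.6384

-0.6384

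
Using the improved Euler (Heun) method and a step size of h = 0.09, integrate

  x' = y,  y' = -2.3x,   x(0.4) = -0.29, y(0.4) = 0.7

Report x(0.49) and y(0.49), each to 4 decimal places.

Heun on (x,y): k1 = f(t_n, state_n); k2 = f(t_n + h, state_n + h·k1); state_{n+1} = state_n + (h/2)·(k1 + k2).
0.400000: (-0.290000, 0.700000)
  k1 = (0.700000, 0.667000)
  predictor → (-0.227000, 0.760030)
  k2 = (0.760030, 0.522100)
  → (-0.224299, 0.753509)
(x(0.49), y(0.49)) ≈ (-0.2243, 0.7535)

-0.2243, 0.7535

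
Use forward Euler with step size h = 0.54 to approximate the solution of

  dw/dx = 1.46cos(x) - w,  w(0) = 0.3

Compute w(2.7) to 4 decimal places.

-0.2700

Euler: w_{n+1} = w_n + h·f(x_n, w_n).
x=0.000000, w=0.300000: f=1.160000 → w ← 0.300000 + 0.54·1.160000 = 0.926400
x=0.540000, w=0.926400: f=0.325855 → w ← 0.926400 + 0.54·0.325855 = 1.102362
x=1.080000, w=1.102362: f=-0.414222 → w ← 1.102362 + 0.54·(-0.414222) = 0.878682
x=1.620000, w=0.878682: f=-0.950490 → w ← 0.878682 + 0.54·(-0.950490) = 0.365417
x=2.160000, w=0.365417: f=-1.176738 → w ← 0.365417 + 0.54·(-1.176738) = -0.270021
w(2.7) ≈ -0.2700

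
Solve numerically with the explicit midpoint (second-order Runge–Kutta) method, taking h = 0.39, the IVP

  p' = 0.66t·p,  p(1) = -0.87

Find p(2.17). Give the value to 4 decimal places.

Midpoint: k1 = f(t_n, p_n); k2 = f(t_n + h/2, p_n + (h/2)·k1); p_{n+1} = p_n + h·k2.
t=1.000000, p=-0.870000:
  k1 = f(1.000000, -0.870000) = -0.574200
  k2 = f(1.195000, -0.981969) = -0.774479
  p ← -0.870000 + 0.39·(-0.774479) = -1.172047
t=1.390000, p=-1.172047:
  k1 = f(1.390000, -1.172047) = -1.075236
  k2 = f(1.585000, -1.381718) = -1.445415
  p ← -1.172047 + 0.39·(-1.445415) = -1.735759
t=1.780000, p=-1.735759:
  k1 = f(1.780000, -1.735759) = -2.039169
  k2 = f(1.975000, -2.133397) = -2.780882
  p ← -1.735759 + 0.39·(-2.780882) = -2.820303
p(2.17) ≈ -2.8203

-2.8203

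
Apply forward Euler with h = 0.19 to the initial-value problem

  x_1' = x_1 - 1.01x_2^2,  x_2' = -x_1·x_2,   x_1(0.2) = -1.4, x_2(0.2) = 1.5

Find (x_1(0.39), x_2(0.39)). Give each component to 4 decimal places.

Euler on (x_1,x_2): x_1_{n+1} = x_1_n + h·x_1', x_2_{n+1} = x_2_n + h·x_2'.
0.200000: (-1.400000, 1.500000); f=(-3.672500, 2.100000) → (-2.097775, 1.899000)
(x_1(0.39), x_2(0.39)) ≈ (-2.0978, 1.8990)

-2.0978, 1.8990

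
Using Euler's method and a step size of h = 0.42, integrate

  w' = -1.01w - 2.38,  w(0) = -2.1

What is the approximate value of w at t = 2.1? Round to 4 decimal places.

-2.3402

Euler: w_{n+1} = w_n + h·f(t_n, w_n).
t=0.000000, w=-2.100000: f=-0.259000 → w ← -2.100000 + 0.42·(-0.259000) = -2.208780
t=0.420000, w=-2.208780: f=-0.149132 → w ← -2.208780 + 0.42·(-0.149132) = -2.271416
t=0.840000, w=-2.271416: f=-0.085870 → w ← -2.271416 + 0.42·(-0.085870) = -2.307481
t=1.260000, w=-2.307481: f=-0.049444 → w ← -2.307481 + 0.42·(-0.049444) = -2.328248
t=1.680000, w=-2.328248: f=-0.028470 → w ← -2.328248 + 0.42·(-0.028470) = -2.340205
w(2.1) ≈ -2.3402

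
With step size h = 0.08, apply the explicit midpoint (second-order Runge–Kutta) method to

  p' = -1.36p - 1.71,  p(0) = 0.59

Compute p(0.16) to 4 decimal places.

0.2294

Midpoint: k1 = f(t_n, p_n); k2 = f(t_n + h/2, p_n + (h/2)·k1); p_{n+1} = p_n + h·k2.
t=0.000000, p=0.590000:
  k1 = f(0.000000, 0.590000) = -2.512400
  k2 = f(0.040000, 0.489504) = -2.375725
  p ← 0.590000 + 0.08·(-2.375725) = 0.399942
t=0.080000, p=0.399942:
  k1 = f(0.080000, 0.399942) = -2.253921
  k2 = f(0.120000, 0.309785) = -2.131308
  p ← 0.399942 + 0.08·(-2.131308) = 0.229437
p(0.16) ≈ 0.2294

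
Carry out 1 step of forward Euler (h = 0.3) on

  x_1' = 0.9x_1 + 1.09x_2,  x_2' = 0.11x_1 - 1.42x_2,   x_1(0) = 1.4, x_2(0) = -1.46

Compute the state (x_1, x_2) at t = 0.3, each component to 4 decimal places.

1.3006, -0.7918

Euler on (x_1,x_2): x_1_{n+1} = x_1_n + h·x_1', x_2_{n+1} = x_2_n + h·x_2'.
0.000000: (1.400000, -1.460000); f=(-0.331400, 2.227200) → (1.300580, -0.791840)
(x_1(0.3), x_2(0.3)) ≈ (1.3006, -0.7918)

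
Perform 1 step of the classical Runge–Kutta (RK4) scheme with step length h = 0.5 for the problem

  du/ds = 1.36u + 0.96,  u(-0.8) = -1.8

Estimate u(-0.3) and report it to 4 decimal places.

-2.8640

RK4: k1 = f(s_n, u_n); k2 = f(s_n + h/2, u_n + (h/2)·k1); k3 = f(s_n + h/2, u_n + (h/2)·k2); k4 = f(s_n + h, u_n + h·k3); u_{n+1} = u_n + (h/6)·(k1 + 2k2 + 2k3 + k4).
s=-0.800000, u=-1.800000:
  k1 = f(-0.800000, -1.800000) = -1.488000
  k2 = f(-0.550000, -2.172000) = -1.993920
  k3 = f(-0.550000, -2.298480) = -2.165933
  k4 = f(-0.300000, -2.882966) = -2.960834
  u ← -1.800000 + (0.5/6)·(k1 + 2k2 + 2k3 + k4) = -2.864045
u(-0.3) ≈ -2.8640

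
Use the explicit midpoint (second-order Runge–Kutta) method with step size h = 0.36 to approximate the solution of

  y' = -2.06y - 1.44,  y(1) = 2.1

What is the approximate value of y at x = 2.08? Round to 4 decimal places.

Midpoint: k1 = f(x_n, y_n); k2 = f(x_n + h/2, y_n + (h/2)·k1); y_{n+1} = y_n + h·k2.
x=1.000000, y=2.100000:
  k1 = f(1.000000, 2.100000) = -5.766000
  k2 = f(1.180000, 1.062120) = -3.627967
  y ← 2.100000 + 0.36·(-3.627967) = 0.793932
x=1.360000, y=0.793932:
  k1 = f(1.360000, 0.793932) = -3.075500
  k2 = f(1.540000, 0.240342) = -1.935104
  y ← 0.793932 + 0.36·(-1.935104) = 0.097294
x=1.720000, y=0.097294:
  k1 = f(1.720000, 0.097294) = -1.640426
  k2 = f(1.900000, -0.197982) = -1.032156
  y ← 0.097294 + 0.36·(-1.032156) = -0.274282
y(2.08) ≈ -0.2743

-0.2743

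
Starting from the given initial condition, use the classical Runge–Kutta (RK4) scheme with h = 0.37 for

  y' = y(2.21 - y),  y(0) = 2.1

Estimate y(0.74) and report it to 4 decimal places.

RK4: k1 = f(x_n, y_n); k2 = f(x_n + h/2, y_n + (h/2)·k1); k3 = f(x_n + h/2, y_n + (h/2)·k2); k4 = f(x_n + h, y_n + h·k3); y_{n+1} = y_n + (h/6)·(k1 + 2k2 + 2k3 + k4).
x=0.000000, y=2.100000:
  k1 = f(0.000000, 2.100000) = 0.231000
  k2 = f(0.185000, 2.142735) = 0.144131
  k3 = f(0.185000, 2.126664) = 0.177227
  k4 = f(0.370000, 2.165574) = 0.096208
  y ← 2.100000 + (0.37/6)·(k1 + 2k2 + 2k3 + k4) = 2.159812
x=0.370000, y=2.159812:
  k1 = f(0.370000, 2.159812) = 0.108397
  k2 = f(0.555000, 2.179865) = 0.065689
  k3 = f(0.555000, 2.171965) = 0.082612
  k4 = f(0.740000, 2.190378) = 0.042979
  y ← 2.159812 + (0.37/6)·(k1 + 2k2 + 2k3 + k4) = 2.187437
y(0.74) ≈ 2.1874

2.1874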